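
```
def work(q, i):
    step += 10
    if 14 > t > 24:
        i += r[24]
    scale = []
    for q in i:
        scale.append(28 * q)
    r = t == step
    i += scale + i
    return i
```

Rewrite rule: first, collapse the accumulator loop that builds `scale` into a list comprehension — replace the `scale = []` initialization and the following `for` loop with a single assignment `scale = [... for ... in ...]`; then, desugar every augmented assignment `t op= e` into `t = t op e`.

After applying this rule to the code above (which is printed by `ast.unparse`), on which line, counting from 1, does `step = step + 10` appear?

Transformed code:
def work(q, i):
    step = step + 10
    if 14 > t > 24:
        i = i + r[24]
    scale = [28 * q for q in i]
    r = t == step
    i = i + (scale + i)
    return i

2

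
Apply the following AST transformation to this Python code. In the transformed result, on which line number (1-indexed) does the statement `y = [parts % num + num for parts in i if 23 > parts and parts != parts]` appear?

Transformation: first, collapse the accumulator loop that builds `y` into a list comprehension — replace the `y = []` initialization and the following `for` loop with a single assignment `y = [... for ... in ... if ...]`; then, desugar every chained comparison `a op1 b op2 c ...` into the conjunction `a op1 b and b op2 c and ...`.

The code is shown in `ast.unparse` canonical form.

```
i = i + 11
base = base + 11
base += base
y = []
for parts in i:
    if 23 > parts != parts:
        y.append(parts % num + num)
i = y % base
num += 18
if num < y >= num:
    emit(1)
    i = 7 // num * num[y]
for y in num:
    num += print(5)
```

Transformed code:
i = i + 11
base = base + 11
base += base
y = [parts % num + num for parts in i if 23 > parts and parts != parts]
i = y % base
num += 18
if num < y and y >= num:
    emit(1)
    i = 7 // num * num[y]
for y in num:
    num += print(5)

4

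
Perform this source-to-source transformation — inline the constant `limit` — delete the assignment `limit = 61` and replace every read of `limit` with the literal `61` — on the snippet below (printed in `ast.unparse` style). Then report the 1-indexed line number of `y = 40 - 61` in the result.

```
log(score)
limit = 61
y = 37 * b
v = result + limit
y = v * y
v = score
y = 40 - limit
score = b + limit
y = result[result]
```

Transformed code:
log(score)
y = 37 * b
v = result + 61
y = v * y
v = score
y = 40 - 61
score = b + 61
y = result[result]

6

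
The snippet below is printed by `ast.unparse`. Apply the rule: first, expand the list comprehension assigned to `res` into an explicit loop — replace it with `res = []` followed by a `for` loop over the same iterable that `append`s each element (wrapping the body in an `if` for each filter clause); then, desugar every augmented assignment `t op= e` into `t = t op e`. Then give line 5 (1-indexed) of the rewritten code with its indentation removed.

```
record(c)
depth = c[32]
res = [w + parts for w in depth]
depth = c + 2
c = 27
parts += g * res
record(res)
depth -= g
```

Transformed code:
record(c)
depth = c[32]
res = []
for w in depth:
    res.append(w + parts)
depth = c + 2
c = 27
parts = parts + g * res
record(res)
depth = depth - g

res.append(w + parts)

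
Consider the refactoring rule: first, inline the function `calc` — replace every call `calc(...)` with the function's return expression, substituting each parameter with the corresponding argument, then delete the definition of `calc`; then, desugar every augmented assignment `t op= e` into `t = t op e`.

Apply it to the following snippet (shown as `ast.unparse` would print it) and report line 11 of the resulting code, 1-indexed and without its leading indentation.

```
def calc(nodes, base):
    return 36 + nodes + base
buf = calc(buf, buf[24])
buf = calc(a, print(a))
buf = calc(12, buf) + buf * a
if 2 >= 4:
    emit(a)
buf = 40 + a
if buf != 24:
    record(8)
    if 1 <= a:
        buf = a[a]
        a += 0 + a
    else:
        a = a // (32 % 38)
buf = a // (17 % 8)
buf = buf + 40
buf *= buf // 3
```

a = a + (0 + a)

Transformed code:
buf = 36 + buf + buf[24]
buf = 36 + a + print(a)
buf = 36 + 12 + buf + buf * a
if 2 >= 4:
    emit(a)
buf = 40 + a
if buf != 24:
    record(8)
    if 1 <= a:
        buf = a[a]
        a = a + (0 + a)
    else:
        a = a // (32 % 38)
buf = a // (17 % 8)
buf = buf + 40
buf = buf * (buf // 3)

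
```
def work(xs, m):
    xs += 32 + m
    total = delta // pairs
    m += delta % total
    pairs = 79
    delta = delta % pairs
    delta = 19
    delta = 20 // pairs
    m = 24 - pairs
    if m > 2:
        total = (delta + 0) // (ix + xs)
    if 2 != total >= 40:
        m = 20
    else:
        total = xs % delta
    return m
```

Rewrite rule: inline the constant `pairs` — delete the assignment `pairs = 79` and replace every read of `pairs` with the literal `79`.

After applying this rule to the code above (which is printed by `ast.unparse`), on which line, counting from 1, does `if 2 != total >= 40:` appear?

11

Transformed code:
def work(xs, m):
    xs += 32 + m
    total = delta // 79
    m += delta % total
    delta = delta % 79
    delta = 19
    delta = 20 // 79
    m = 24 - 79
    if m > 2:
        total = (delta + 0) // (ix + xs)
    if 2 != total >= 40:
        m = 20
    else:
        total = xs % delta
    return m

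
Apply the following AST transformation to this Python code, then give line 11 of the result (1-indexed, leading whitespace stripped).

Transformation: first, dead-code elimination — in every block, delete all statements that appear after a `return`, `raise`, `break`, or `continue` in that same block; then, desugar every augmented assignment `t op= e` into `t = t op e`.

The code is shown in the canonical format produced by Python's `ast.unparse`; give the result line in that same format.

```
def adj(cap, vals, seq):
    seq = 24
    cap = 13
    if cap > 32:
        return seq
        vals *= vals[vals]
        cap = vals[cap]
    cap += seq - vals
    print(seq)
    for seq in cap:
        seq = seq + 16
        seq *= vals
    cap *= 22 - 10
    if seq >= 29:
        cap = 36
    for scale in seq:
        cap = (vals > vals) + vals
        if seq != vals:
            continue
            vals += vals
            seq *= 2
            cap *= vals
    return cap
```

cap = cap * (22 - 10)

Transformed code:
def adj(cap, vals, seq):
    seq = 24
    cap = 13
    if cap > 32:
        return seq
    cap = cap + (seq - vals)
    print(seq)
    for seq in cap:
        seq = seq + 16
        seq = seq * vals
    cap = cap * (22 - 10)
    if seq >= 29:
        cap = 36
    for scale in seq:
        cap = (vals > vals) + vals
        if seq != vals:
            continue
    return cap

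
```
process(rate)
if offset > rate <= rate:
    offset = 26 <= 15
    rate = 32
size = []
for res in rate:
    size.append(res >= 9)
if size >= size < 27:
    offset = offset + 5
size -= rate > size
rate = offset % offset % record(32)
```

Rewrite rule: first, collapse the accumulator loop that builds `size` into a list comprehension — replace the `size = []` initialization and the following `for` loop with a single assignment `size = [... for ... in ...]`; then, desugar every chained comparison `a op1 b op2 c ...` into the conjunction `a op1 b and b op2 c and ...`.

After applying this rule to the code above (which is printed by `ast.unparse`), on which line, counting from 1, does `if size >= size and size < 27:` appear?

Transformed code:
process(rate)
if offset > rate and rate <= rate:
    offset = 26 <= 15
    rate = 32
size = [res >= 9 for res in rate]
if size >= size and size < 27:
    offset = offset + 5
size -= rate > size
rate = offset % offset % record(32)

6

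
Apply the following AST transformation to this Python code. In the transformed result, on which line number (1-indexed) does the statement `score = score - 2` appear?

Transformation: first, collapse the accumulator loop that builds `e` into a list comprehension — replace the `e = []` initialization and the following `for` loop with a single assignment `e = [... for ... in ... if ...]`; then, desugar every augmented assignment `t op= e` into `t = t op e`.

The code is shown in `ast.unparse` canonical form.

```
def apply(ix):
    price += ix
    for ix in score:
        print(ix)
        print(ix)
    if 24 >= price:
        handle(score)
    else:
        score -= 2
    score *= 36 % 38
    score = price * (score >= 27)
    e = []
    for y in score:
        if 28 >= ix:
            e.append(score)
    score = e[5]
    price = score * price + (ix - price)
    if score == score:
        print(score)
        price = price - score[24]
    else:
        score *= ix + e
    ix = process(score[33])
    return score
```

9

Transformed code:
def apply(ix):
    price = price + ix
    for ix in score:
        print(ix)
        print(ix)
    if 24 >= price:
        handle(score)
    else:
        score = score - 2
    score = score * (36 % 38)
    score = price * (score >= 27)
    e = [score for y in score if 28 >= ix]
    score = e[5]
    price = score * price + (ix - price)
    if score == score:
        print(score)
        price = price - score[24]
    else:
        score = score * (ix + e)
    ix = process(score[33])
    return score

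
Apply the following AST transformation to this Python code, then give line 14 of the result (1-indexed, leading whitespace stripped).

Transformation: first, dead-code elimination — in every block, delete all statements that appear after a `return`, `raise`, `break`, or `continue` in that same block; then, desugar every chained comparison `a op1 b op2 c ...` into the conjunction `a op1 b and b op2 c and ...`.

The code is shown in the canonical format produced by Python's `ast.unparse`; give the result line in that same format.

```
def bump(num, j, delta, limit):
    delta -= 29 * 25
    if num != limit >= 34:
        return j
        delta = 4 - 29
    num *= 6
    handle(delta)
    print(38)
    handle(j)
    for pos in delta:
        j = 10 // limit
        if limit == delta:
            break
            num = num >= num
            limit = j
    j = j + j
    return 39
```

Transformed code:
def bump(num, j, delta, limit):
    delta -= 29 * 25
    if num != limit and limit >= 34:
        return j
    num *= 6
    handle(delta)
    print(38)
    handle(j)
    for pos in delta:
        j = 10 // limit
        if limit == delta:
            break
    j = j + j
    return 39

return 39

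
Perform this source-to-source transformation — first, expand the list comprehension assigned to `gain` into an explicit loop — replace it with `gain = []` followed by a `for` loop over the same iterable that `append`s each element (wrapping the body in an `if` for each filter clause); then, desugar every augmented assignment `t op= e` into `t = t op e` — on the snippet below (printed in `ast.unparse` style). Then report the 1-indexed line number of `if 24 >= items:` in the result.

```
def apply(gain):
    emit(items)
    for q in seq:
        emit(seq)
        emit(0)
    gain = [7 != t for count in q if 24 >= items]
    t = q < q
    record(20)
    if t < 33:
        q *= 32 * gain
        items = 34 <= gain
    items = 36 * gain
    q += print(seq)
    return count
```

8

Transformed code:
def apply(gain):
    emit(items)
    for q in seq:
        emit(seq)
        emit(0)
    gain = []
    for count in q:
        if 24 >= items:
            gain.append(7 != t)
    t = q < q
    record(20)
    if t < 33:
        q = q * (32 * gain)
        items = 34 <= gain
    items = 36 * gain
    q = q + print(seq)
    return count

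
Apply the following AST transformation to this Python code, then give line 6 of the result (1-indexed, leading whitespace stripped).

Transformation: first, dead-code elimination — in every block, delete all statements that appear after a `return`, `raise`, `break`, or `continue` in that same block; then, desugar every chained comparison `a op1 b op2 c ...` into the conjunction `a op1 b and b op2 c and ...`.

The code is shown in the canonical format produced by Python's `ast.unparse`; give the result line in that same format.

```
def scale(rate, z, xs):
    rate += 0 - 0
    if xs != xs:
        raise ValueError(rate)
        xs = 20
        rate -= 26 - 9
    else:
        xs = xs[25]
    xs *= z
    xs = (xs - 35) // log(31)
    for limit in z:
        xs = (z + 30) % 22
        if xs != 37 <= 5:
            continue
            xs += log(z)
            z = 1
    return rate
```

Transformed code:
def scale(rate, z, xs):
    rate += 0 - 0
    if xs != xs:
        raise ValueError(rate)
    else:
        xs = xs[25]
    xs *= z
    xs = (xs - 35) // log(31)
    for limit in z:
        xs = (z + 30) % 22
        if xs != 37 and 37 <= 5:
            continue
    return rate

xs = xs[25]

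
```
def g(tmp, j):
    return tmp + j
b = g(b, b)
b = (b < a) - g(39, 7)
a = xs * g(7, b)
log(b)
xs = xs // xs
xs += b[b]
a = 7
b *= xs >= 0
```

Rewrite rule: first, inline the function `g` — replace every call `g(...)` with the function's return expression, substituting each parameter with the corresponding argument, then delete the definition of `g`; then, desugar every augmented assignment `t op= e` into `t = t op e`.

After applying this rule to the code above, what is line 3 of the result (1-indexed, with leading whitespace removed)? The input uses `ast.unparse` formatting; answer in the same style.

a = xs * (7 + b)

Transformed code:
b = b + b
b = (b < a) - (39 + 7)
a = xs * (7 + b)
log(b)
xs = xs // xs
xs = xs + b[b]
a = 7
b = b * (xs >= 0)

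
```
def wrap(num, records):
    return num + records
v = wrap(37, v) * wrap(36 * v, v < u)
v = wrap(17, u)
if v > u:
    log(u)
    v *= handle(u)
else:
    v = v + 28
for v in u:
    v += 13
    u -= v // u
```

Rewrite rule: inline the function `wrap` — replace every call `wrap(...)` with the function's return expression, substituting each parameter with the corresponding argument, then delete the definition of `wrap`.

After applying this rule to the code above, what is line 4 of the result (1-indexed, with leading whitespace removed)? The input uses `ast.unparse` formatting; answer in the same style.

log(u)

Transformed code:
v = (37 + v) * (36 * v + (v < u))
v = 17 + u
if v > u:
    log(u)
    v *= handle(u)
else:
    v = v + 28
for v in u:
    v += 13
    u -= v // u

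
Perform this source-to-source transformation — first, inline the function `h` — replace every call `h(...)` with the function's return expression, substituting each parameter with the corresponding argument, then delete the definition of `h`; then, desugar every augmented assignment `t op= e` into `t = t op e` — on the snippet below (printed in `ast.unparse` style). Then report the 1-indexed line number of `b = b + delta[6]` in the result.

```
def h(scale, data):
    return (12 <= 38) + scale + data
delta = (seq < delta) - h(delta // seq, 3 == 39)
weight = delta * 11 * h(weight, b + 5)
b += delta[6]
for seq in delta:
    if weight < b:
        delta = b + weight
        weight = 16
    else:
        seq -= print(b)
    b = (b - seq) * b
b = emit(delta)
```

3

Transformed code:
delta = (seq < delta) - ((12 <= 38) + delta // seq + (3 == 39))
weight = delta * 11 * ((12 <= 38) + weight + (b + 5))
b = b + delta[6]
for seq in delta:
    if weight < b:
        delta = b + weight
        weight = 16
    else:
        seq = seq - print(b)
    b = (b - seq) * b
b = emit(delta)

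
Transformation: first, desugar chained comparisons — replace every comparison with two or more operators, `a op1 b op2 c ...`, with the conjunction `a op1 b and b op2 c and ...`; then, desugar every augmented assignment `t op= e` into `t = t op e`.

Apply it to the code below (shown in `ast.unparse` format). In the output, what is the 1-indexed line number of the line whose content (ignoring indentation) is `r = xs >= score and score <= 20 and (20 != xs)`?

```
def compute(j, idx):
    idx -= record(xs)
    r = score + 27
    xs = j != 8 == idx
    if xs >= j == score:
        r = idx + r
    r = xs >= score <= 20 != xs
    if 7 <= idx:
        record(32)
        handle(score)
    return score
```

7

Transformed code:
def compute(j, idx):
    idx = idx - record(xs)
    r = score + 27
    xs = j != 8 and 8 == idx
    if xs >= j and j == score:
        r = idx + r
    r = xs >= score and score <= 20 and (20 != xs)
    if 7 <= idx:
        record(32)
        handle(score)
    return score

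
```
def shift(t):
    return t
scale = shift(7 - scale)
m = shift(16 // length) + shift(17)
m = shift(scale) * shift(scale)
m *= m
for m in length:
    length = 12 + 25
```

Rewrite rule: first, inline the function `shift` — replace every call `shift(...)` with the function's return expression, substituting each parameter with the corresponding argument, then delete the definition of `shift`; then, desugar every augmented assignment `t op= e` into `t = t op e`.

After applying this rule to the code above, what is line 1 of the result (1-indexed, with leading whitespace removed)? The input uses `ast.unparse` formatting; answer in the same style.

scale = 7 - scale

Transformed code:
scale = 7 - scale
m = 16 // length + 17
m = scale * scale
m = m * m
for m in length:
    length = 12 + 25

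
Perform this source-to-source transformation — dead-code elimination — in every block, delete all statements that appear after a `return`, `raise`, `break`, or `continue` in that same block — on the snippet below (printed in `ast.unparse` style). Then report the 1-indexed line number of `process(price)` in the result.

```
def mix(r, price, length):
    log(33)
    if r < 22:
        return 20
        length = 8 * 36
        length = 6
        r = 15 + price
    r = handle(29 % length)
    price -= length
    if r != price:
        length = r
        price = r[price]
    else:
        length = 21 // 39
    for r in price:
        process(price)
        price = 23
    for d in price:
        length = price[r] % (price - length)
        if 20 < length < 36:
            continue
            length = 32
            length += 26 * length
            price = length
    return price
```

13

Transformed code:
def mix(r, price, length):
    log(33)
    if r < 22:
        return 20
    r = handle(29 % length)
    price -= length
    if r != price:
        length = r
        price = r[price]
    else:
        length = 21 // 39
    for r in price:
        process(price)
        price = 23
    for d in price:
        length = price[r] % (price - length)
        if 20 < length < 36:
            continue
    return price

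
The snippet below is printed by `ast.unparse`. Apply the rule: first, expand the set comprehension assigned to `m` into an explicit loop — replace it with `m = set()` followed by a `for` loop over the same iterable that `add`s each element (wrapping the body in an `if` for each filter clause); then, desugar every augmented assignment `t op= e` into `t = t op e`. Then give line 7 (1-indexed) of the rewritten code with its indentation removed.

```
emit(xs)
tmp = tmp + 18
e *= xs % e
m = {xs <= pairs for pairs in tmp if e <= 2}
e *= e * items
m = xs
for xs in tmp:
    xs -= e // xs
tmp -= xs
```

m.add(xs <= pairs)

Transformed code:
emit(xs)
tmp = tmp + 18
e = e * (xs % e)
m = set()
for pairs in tmp:
    if e <= 2:
        m.add(xs <= pairs)
e = e * (e * items)
m = xs
for xs in tmp:
    xs = xs - e // xs
tmp = tmp - xs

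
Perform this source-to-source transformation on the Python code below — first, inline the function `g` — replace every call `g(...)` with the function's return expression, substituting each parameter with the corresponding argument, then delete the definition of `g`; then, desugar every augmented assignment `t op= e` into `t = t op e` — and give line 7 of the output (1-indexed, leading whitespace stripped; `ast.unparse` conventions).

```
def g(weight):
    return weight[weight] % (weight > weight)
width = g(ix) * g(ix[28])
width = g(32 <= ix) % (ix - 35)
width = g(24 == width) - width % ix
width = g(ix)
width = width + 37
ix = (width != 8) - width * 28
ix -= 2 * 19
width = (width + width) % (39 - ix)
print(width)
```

ix = ix - 2 * 19

Transformed code:
width = ix[ix] % (ix > ix) * (ix[28][ix[28]] % (ix[28] > ix[28]))
width = (32 <= ix)[32 <= ix] % ((32 <= ix) > (32 <= ix)) % (ix - 35)
width = (24 == width)[24 == width] % ((24 == width) > (24 == width)) - width % ix
width = ix[ix] % (ix > ix)
width = width + 37
ix = (width != 8) - width * 28
ix = ix - 2 * 19
width = (width + width) % (39 - ix)
print(width)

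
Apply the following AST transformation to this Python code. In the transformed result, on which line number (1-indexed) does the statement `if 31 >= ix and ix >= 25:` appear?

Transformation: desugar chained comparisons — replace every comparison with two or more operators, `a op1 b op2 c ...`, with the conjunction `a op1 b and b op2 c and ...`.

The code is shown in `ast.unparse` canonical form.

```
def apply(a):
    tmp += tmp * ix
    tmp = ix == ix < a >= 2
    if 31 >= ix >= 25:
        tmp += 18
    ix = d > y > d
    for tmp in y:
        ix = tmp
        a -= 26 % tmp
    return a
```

Transformed code:
def apply(a):
    tmp += tmp * ix
    tmp = ix == ix and ix < a and (a >= 2)
    if 31 >= ix and ix >= 25:
        tmp += 18
    ix = d > y and y > d
    for tmp in y:
        ix = tmp
        a -= 26 % tmp
    return a

4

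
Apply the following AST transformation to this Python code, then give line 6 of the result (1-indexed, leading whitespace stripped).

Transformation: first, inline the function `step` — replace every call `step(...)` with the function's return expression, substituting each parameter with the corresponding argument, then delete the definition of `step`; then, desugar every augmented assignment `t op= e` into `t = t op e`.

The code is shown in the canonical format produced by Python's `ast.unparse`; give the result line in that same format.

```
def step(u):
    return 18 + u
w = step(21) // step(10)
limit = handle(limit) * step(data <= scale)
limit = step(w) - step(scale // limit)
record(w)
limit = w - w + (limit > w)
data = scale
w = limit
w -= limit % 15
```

Transformed code:
w = (18 + 21) // (18 + 10)
limit = handle(limit) * (18 + (data <= scale))
limit = 18 + w - (18 + scale // limit)
record(w)
limit = w - w + (limit > w)
data = scale
w = limit
w = w - limit % 15

data = scale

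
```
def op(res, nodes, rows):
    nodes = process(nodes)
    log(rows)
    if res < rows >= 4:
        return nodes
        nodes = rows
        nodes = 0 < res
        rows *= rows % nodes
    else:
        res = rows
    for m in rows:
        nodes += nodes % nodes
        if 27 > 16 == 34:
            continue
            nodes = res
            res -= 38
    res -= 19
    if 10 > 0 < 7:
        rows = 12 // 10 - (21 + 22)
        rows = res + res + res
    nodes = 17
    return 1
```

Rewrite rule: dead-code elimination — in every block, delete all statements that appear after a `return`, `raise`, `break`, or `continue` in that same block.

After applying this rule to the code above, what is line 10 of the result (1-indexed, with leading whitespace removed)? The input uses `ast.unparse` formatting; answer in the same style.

Transformed code:
def op(res, nodes, rows):
    nodes = process(nodes)
    log(rows)
    if res < rows >= 4:
        return nodes
    else:
        res = rows
    for m in rows:
        nodes += nodes % nodes
        if 27 > 16 == 34:
            continue
    res -= 19
    if 10 > 0 < 7:
        rows = 12 // 10 - (21 + 22)
        rows = res + res + res
    nodes = 17
    return 1

if 27 > 16 == 34:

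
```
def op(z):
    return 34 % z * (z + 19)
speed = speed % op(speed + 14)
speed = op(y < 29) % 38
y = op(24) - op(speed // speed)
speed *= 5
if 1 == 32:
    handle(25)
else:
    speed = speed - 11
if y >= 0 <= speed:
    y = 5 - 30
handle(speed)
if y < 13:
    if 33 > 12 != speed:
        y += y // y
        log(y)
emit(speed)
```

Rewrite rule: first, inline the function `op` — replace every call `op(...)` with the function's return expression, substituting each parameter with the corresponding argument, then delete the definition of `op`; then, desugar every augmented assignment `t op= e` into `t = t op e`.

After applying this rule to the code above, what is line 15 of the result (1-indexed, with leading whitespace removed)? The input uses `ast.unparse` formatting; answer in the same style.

log(y)

Transformed code:
speed = speed % (34 % (speed + 14) * (speed + 14 + 19))
speed = 34 % (y < 29) * ((y < 29) + 19) % 38
y = 34 % 24 * (24 + 19) - 34 % (speed // speed) * (speed // speed + 19)
speed = speed * 5
if 1 == 32:
    handle(25)
else:
    speed = speed - 11
if y >= 0 <= speed:
    y = 5 - 30
handle(speed)
if y < 13:
    if 33 > 12 != speed:
        y = y + y // y
        log(y)
emit(speed)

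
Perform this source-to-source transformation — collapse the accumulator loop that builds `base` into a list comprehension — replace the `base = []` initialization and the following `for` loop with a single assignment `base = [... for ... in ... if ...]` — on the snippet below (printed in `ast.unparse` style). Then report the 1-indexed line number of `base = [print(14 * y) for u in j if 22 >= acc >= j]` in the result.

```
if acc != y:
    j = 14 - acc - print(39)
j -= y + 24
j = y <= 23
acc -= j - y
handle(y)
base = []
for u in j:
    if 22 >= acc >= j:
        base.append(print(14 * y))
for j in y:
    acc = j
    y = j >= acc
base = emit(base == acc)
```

7

Transformed code:
if acc != y:
    j = 14 - acc - print(39)
j -= y + 24
j = y <= 23
acc -= j - y
handle(y)
base = [print(14 * y) for u in j if 22 >= acc >= j]
for j in y:
    acc = j
    y = j >= acc
base = emit(base == acc)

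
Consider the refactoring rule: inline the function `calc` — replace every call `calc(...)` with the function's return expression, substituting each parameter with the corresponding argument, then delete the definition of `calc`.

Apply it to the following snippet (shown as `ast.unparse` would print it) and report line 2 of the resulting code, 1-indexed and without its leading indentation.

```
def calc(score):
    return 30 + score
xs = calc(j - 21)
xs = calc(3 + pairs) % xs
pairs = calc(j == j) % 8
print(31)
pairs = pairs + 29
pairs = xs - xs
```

Transformed code:
xs = 30 + (j - 21)
xs = (30 + (3 + pairs)) % xs
pairs = (30 + (j == j)) % 8
print(31)
pairs = pairs + 29
pairs = xs - xs

xs = (30 + (3 + pairs)) % xs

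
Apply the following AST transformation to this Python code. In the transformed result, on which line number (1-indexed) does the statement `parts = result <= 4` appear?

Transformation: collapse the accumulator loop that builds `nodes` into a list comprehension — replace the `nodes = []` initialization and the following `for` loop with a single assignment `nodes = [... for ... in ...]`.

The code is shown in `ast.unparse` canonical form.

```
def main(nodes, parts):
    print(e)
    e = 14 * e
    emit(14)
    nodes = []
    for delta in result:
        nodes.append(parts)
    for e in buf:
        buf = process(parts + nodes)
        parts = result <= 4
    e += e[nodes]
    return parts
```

8

Transformed code:
def main(nodes, parts):
    print(e)
    e = 14 * e
    emit(14)
    nodes = [parts for delta in result]
    for e in buf:
        buf = process(parts + nodes)
        parts = result <= 4
    e += e[nodes]
    return parts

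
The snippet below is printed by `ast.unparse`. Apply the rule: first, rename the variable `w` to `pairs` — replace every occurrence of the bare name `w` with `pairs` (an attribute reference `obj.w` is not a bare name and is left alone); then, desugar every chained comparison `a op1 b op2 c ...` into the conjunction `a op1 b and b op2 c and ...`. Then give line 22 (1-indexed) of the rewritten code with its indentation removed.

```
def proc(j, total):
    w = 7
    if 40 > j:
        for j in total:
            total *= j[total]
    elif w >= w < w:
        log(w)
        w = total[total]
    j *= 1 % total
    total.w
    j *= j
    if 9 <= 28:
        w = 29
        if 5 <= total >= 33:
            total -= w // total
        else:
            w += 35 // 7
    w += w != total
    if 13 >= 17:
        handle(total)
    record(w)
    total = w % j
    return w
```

total = pairs % j

Transformed code:
def proc(j, total):
    pairs = 7
    if 40 > j:
        for j in total:
            total *= j[total]
    elif pairs >= pairs and pairs < pairs:
        log(pairs)
        pairs = total[total]
    j *= 1 % total
    total.w
    j *= j
    if 9 <= 28:
        pairs = 29
        if 5 <= total and total >= 33:
            total -= pairs // total
        else:
            pairs += 35 // 7
    pairs += pairs != total
    if 13 >= 17:
        handle(total)
    record(pairs)
    total = pairs % j
    return pairs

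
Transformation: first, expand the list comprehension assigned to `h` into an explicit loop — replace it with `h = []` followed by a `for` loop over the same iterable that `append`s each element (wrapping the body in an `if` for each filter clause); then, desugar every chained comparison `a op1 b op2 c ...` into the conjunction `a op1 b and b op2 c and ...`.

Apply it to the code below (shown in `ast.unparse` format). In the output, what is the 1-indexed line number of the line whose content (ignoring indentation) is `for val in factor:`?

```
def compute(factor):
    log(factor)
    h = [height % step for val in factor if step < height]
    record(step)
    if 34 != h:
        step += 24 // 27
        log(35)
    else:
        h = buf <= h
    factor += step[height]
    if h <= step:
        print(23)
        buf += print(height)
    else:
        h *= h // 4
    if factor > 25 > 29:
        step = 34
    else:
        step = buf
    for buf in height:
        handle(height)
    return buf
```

4

Transformed code:
def compute(factor):
    log(factor)
    h = []
    for val in factor:
        if step < height:
            h.append(height % step)
    record(step)
    if 34 != h:
        step += 24 // 27
        log(35)
    else:
        h = buf <= h
    factor += step[height]
    if h <= step:
        print(23)
        buf += print(height)
    else:
        h *= h // 4
    if factor > 25 and 25 > 29:
        step = 34
    else:
        step = buf
    for buf in height:
        handle(height)
    return buf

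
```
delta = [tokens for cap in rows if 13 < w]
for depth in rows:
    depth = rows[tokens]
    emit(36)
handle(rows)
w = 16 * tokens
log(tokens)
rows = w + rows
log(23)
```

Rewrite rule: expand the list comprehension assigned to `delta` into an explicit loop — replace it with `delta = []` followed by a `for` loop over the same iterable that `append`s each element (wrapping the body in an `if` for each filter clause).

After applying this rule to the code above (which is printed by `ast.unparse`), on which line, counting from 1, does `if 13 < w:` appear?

Transformed code:
delta = []
for cap in rows:
    if 13 < w:
        delta.append(tokens)
for depth in rows:
    depth = rows[tokens]
    emit(36)
handle(rows)
w = 16 * tokens
log(tokens)
rows = w + rows
log(23)

3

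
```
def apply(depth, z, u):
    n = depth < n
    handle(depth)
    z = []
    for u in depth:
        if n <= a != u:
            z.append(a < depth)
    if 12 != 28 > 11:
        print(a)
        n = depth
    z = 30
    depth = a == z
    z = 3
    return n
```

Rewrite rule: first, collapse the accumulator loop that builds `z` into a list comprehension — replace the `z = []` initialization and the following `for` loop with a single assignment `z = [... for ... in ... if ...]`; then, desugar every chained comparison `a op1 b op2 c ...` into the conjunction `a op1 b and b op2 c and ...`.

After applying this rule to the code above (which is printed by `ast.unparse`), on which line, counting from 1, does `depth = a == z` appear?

Transformed code:
def apply(depth, z, u):
    n = depth < n
    handle(depth)
    z = [a < depth for u in depth if n <= a and a != u]
    if 12 != 28 and 28 > 11:
        print(a)
        n = depth
    z = 30
    depth = a == z
    z = 3
    return n

9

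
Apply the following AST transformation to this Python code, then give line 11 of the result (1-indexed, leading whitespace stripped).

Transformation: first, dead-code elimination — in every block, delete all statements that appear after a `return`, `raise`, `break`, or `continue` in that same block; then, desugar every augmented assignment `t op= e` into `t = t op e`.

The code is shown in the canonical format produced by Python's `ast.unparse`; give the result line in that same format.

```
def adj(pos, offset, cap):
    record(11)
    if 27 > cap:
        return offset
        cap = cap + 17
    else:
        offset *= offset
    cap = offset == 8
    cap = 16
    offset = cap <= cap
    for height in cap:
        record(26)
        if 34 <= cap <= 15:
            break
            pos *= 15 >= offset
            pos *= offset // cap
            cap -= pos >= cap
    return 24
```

Transformed code:
def adj(pos, offset, cap):
    record(11)
    if 27 > cap:
        return offset
    else:
        offset = offset * offset
    cap = offset == 8
    cap = 16
    offset = cap <= cap
    for height in cap:
        record(26)
        if 34 <= cap <= 15:
            break
    return 24

record(26)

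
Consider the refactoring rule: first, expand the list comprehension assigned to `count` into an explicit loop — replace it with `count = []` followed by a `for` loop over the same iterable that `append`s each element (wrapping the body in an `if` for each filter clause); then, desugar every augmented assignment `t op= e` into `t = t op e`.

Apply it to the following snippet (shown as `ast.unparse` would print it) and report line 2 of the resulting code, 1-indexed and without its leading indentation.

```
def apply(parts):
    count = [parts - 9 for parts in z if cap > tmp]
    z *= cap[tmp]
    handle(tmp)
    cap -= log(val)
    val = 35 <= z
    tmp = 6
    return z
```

count = []

Transformed code:
def apply(parts):
    count = []
    for parts in z:
        if cap > tmp:
            count.append(parts - 9)
    z = z * cap[tmp]
    handle(tmp)
    cap = cap - log(val)
    val = 35 <= z
    tmp = 6
    return z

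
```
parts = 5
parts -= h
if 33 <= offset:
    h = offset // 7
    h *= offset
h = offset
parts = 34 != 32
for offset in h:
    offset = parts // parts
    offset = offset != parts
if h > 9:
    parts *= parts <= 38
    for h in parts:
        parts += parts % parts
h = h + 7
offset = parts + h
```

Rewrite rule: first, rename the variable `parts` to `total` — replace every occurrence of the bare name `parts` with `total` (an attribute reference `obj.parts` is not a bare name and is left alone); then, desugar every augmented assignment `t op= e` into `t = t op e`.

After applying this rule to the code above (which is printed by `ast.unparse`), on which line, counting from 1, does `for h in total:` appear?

13

Transformed code:
total = 5
total = total - h
if 33 <= offset:
    h = offset // 7
    h = h * offset
h = offset
total = 34 != 32
for offset in h:
    offset = total // total
    offset = offset != total
if h > 9:
    total = total * (total <= 38)
    for h in total:
        total = total + total % total
h = h + 7
offset = total + h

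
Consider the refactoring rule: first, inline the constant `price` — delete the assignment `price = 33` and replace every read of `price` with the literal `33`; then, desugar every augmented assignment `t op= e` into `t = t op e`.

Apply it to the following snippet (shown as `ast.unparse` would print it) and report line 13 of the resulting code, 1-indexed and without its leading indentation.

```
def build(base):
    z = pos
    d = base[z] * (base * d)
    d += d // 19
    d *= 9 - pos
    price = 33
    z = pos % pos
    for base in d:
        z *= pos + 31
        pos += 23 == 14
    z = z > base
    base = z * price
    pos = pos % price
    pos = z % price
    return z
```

Transformed code:
def build(base):
    z = pos
    d = base[z] * (base * d)
    d = d + d // 19
    d = d * (9 - pos)
    z = pos % pos
    for base in d:
        z = z * (pos + 31)
        pos = pos + (23 == 14)
    z = z > base
    base = z * 33
    pos = pos % 33
    pos = z % 33
    return z

pos = z % 33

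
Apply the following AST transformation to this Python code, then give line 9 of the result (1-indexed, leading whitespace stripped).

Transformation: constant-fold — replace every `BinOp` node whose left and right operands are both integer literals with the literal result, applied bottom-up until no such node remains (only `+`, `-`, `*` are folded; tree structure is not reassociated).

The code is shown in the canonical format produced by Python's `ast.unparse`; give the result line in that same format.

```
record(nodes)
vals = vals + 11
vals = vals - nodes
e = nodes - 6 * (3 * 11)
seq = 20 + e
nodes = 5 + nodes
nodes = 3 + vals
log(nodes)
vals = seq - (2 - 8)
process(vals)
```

vals = seq - -6

Transformed code:
record(nodes)
vals = vals + 11
vals = vals - nodes
e = nodes - 198
seq = 20 + e
nodes = 5 + nodes
nodes = 3 + vals
log(nodes)
vals = seq - -6
process(vals)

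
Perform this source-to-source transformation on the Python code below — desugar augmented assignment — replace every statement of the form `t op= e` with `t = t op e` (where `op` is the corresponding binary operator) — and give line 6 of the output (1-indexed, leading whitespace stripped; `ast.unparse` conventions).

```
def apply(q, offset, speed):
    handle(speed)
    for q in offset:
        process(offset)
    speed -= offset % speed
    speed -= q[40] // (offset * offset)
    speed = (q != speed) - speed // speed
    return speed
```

Transformed code:
def apply(q, offset, speed):
    handle(speed)
    for q in offset:
        process(offset)
    speed = speed - offset % speed
    speed = speed - q[40] // (offset * offset)
    speed = (q != speed) - speed // speed
    return speed

speed = speed - q[40] // (offset * offset)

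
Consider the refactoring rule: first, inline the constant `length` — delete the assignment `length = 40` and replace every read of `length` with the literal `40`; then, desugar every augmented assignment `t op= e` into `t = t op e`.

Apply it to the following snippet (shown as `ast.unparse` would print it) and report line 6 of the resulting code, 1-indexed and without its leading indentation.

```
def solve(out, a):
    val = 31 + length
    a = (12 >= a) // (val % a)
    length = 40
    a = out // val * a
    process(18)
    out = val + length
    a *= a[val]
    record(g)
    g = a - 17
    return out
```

out = val + 40

Transformed code:
def solve(out, a):
    val = 31 + 40
    a = (12 >= a) // (val % a)
    a = out // val * a
    process(18)
    out = val + 40
    a = a * a[val]
    record(g)
    g = a - 17
    return out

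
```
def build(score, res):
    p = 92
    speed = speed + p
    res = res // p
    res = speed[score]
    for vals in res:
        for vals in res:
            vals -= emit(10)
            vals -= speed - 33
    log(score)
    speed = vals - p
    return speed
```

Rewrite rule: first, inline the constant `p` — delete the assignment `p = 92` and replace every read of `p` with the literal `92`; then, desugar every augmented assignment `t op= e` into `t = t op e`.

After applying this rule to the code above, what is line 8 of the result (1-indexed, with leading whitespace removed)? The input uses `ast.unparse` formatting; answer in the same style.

vals = vals - (speed - 33)

Transformed code:
def build(score, res):
    speed = speed + 92
    res = res // 92
    res = speed[score]
    for vals in res:
        for vals in res:
            vals = vals - emit(10)
            vals = vals - (speed - 33)
    log(score)
    speed = vals - 92
    return speed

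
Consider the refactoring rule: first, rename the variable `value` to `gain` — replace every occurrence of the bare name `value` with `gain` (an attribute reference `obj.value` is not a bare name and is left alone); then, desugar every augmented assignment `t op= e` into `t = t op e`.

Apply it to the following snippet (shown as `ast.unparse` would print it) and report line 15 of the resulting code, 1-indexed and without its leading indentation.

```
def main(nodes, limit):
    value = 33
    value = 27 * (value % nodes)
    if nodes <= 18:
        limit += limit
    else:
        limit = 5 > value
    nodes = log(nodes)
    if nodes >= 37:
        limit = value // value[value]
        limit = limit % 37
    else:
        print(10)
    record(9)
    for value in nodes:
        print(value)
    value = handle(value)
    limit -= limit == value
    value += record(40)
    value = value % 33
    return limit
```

for gain in nodes:

Transformed code:
def main(nodes, limit):
    gain = 33
    gain = 27 * (gain % nodes)
    if nodes <= 18:
        limit = limit + limit
    else:
        limit = 5 > gain
    nodes = log(nodes)
    if nodes >= 37:
        limit = gain // gain[gain]
        limit = limit % 37
    else:
        print(10)
    record(9)
    for gain in nodes:
        print(gain)
    gain = handle(gain)
    limit = limit - (limit == gain)
    gain = gain + record(40)
    gain = gain % 33
    return limit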